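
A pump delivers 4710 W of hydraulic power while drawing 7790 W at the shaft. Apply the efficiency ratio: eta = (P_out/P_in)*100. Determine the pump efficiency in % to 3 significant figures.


eta = (4710 / 7790) * 100 = 60.5 %
Therefore the pump efficiency = 60.5 %.


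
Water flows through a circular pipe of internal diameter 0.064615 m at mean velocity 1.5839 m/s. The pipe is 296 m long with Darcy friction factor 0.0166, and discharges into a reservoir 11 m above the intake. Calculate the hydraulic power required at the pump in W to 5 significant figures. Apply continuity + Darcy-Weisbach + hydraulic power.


Approach: apply continuity + Darcy-Weisbach + hydraulic power, Q = A*v; hf = f*(L/D)*(v^2/(2g)); H = static + hf; P = rho*g*Q*H.
Step 1 — flow rate (continuity, Q = A*v):
  A = pi*(0.064615/2)^2 = 0.003279114 m^2
  Q = 0.003279114 * 1.5839 = 0.005193789 m^3/s
Step 2 — friction head loss (Darcy-Weisbach):
  hf = 0.0166 * (296/0.064615) * (1.5839^2 / (2*9.81))
  hf = 9.723508 m
Step 3 — total head: H = 11 + 9.723508 = 20.72351 m
Step 4 — hydraulic power (P = rho*g*Q*H):
  P = 1000 * 9.81 * 0.005193789 * 20.72351 = 1055.9 W
Therefore the hydraulic power required at the pump = 1055.9 W.


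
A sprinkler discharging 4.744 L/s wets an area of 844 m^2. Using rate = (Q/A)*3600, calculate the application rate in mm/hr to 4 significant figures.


rate = (4.744 / 844) * 3600 = 20.24 mm/hr
Therefore the application rate = 20.24 mm/hr.


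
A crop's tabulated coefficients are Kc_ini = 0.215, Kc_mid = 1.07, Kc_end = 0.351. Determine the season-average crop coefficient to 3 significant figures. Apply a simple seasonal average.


Approach: apply a simple seasonal average, Kc_avg = (Kc_ini + Kc_mid + Kc_end)/3.
Kc_avg = (0.215 + 1.07 + 0.351)/3 = 0.545
Therefore the season-average crop coefficient = 0.545.


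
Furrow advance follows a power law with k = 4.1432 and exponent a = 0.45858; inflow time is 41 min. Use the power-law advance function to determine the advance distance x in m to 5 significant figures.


Approach: apply the power-law advance function, x = k*t^a.
x = 4.1432 * 41^0.45858 = 22.747 m
Therefore the advance distance x = 22.747 m.


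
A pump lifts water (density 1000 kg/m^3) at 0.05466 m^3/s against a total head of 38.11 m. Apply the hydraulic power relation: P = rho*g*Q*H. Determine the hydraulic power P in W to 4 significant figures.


P = 1000 * 9.81 * 0.05466 * 38.11 = 20440 W
Therefore the hydraulic power P = 20440 W.


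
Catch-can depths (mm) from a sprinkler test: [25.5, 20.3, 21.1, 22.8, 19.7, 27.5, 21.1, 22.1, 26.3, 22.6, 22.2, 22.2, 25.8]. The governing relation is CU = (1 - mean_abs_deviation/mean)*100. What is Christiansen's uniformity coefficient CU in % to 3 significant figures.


mean = 23.015 mm
mean |d_i - mean| = 2.0059 mm
CU = (1 - 2.0059/23.015)*100 = 91.3 %
Therefore Christiansen's uniformity coefficient CU = 91.3 %.


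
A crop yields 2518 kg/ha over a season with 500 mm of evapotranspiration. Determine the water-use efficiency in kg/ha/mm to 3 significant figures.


Approach: apply the water-use efficiency ratio, WUE = yield/ET.
WUE = 2518 / 500 = 5.04 kg/ha/mm
Therefore the water-use efficiency = 5.04 kg/ha/mm.


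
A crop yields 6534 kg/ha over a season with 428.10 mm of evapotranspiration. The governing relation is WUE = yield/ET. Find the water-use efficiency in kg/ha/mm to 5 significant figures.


WUE = 6534 / 428.10 = 15.263 kg/ha/mm
Therefore the water-use efficiency = 15.263 kg/ha/mm.


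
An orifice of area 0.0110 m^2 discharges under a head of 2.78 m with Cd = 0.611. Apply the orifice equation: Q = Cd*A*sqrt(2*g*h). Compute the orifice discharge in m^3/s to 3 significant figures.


Q = 0.611 * 0.0110 * sqrt(2*9.81*2.78) = 0.0496 m^3/s
Therefore the orifice discharge = 0.0496 m^3/s.


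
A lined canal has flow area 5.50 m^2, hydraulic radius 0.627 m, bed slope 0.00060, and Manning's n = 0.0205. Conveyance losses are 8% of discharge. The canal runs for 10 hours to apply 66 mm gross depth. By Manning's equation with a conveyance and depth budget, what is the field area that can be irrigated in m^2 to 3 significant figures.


Approach: apply Manning's equation with a conveyance and depth budget, Q = (1/n)*A*R^(2/3)*S^(1/2); Q_field = Q*(1-loss); Area = Q_field*t/(d/1000).
Step 1 — canal discharge (Manning's equation):
  Q = (1/0.0205) * 5.50 * 0.627^(2/3) * 0.00060^(1/2) = 4.8143 m^3/s
Step 2 — delivered flow: Q_field = 4.8143*(1 - 8/100) = 4.4291 m^3/s
Step 3 — volume delivered: V = 4.4291 * 10*3600 = 159450 m^3
Step 4 — area served: A = V / (depth/1000) = 159450 / 0.066 = 2420000 m^2
Therefore the field area that can be irrigated = 2420000 m^2.


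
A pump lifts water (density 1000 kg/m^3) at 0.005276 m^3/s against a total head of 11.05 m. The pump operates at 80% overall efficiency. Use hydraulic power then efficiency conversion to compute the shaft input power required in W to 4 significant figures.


Approach: apply hydraulic power then efficiency conversion, P = rho*g*Q*H; P_in = P/eta.
Step 1 — hydraulic power (P = rho*g*Q*H):
  P = 1000 * 9.81 * 0.005276 * 11.05 = 571.921 W
Step 2 — input power: P_in = P/eta = 571.921 / 0.8 = 714.9 W
Therefore the shaft input power required = 714.9 W.


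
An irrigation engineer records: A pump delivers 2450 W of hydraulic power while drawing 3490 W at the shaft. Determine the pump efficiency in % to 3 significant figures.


Approach: apply the efficiency ratio, eta = (P_out/P_in)*100.
eta = (2450 / 3490) * 100 = 70.2 %
Therefore the pump efficiency = 70.2 %.


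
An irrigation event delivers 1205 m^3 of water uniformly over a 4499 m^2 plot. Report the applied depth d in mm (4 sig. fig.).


Approach: apply depth from volume over area, d = (V/A)*1000.
d = (1205 / 4499) * 1000 = 267.8 mm
Therefore the applied depth d = 267.8 mm.


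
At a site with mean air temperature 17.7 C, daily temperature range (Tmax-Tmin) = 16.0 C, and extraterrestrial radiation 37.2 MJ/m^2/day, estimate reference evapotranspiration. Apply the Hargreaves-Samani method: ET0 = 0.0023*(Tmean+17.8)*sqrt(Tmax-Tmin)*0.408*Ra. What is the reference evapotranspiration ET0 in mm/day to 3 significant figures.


ET0 = 0.0023*(17.7+17.8)*sqrt(16.0)*0.408*37.2 = 4.96 mm/day
Therefore the reference evapotranspiration ET0 = 4.96 mm/day.


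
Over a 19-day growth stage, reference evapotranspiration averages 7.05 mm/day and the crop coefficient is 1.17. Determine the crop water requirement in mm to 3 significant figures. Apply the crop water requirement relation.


Approach: apply the crop water requirement relation, CWR = ET0 * Kc * days.
CWR = 7.05 * 1.17 * 19 = 157 mm
Therefore the crop water requirement = 157 mm.


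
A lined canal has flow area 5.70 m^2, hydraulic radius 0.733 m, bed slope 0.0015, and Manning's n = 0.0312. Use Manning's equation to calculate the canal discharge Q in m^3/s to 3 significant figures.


Approach: apply Manning's equation, Q = (1/n)*A*R^(2/3)*S^(1/2).
Q = (1/0.0312) * 5.70 * 0.733^(2/3) * 0.0015^(1/2) = 5.75 m^3/s
Therefore the canal discharge Q = 5.75 m^3/s.


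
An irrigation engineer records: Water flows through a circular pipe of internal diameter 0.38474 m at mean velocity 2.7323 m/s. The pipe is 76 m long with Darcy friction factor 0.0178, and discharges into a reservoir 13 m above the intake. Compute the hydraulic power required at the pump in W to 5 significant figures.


Approach: apply continuity + Darcy-Weisbach + hydraulic power, Q = A*v; hf = f*(L/D)*(v^2/(2g)); H = static + hf; P = rho*g*Q*H.
Step 1 — flow rate (continuity, Q = A*v):
  A = pi*(0.38474/2)^2 = 0.1162585 m^2
  Q = 0.1162585 * 2.7323 = 0.3176530 m^3/s
Step 2 — friction head loss (Darcy-Weisbach):
  hf = 0.0178 * (76/0.38474) * (2.7323^2 / (2*9.81))
  hf = 1.337901 m
Step 3 — total head: H = 13 + 1.337901 = 14.33790 m
Step 4 — hydraulic power (P = rho*g*Q*H):
  P = 1000 * 9.81 * 0.3176530 * 14.33790 = 44679 W
Therefore the hydraulic power required at the pump = 44679 W.


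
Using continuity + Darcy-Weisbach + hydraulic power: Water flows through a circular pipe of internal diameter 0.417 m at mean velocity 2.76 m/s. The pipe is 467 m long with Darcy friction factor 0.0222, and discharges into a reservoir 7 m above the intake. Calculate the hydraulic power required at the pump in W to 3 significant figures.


Approach: apply continuity + Darcy-Weisbach + hydraulic power, Q = A*v; hf = f*(L/D)*(v^2/(2g)); H = static + hf; P = rho*g*Q*H.
Step 1 — flow rate (continuity, Q = A*v):
  A = pi*(0.417/2)^2 = 0.13657 m^2
  Q = 0.13657 * 2.76 = 0.37694 m^3/s
Step 2 — friction head loss (Darcy-Weisbach):
  hf = 0.0222 * (467/0.417) * (2.76^2 / (2*9.81))
  hf = 9.6528 m
Step 3 — total head: H = 7 + 9.6528 = 16.653 m
Step 4 — hydraulic power (P = rho*g*Q*H):
  P = 1000 * 9.81 * 0.37694 * 16.653 = 61600 W
Therefore the hydraulic power required at the pump = 61600 W.


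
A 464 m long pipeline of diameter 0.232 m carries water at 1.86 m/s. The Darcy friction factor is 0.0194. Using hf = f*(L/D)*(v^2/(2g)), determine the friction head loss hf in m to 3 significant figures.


hf = 0.0194 * (464/0.232) * (1.86^2 / (2*9.81))
hf = 6.84 m
Therefore the friction head loss hf = 6.84 m.


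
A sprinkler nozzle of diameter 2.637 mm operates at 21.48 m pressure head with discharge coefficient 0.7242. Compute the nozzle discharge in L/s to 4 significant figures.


Approach: apply the orifice equation, Q = Cd*A*sqrt(2*g*h), A = pi*(d/2)^2.
A = pi*(2.637e-3/2)^2 = 5.46148e-06 m^2
Q = 0.7242 * 5.46148e-06 * sqrt(2*9.81*21.48) * 1000 = 0.08120 L/s
Therefore the nozzle discharge = 0.08120 L/s.


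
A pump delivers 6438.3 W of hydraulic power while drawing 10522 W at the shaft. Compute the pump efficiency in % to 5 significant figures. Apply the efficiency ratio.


Approach: apply the efficiency ratio, eta = (P_out/P_in)*100.
eta = (6438.3 / 10522) * 100 = 61.189 %
Therefore the pump efficiency = 61.189 %.


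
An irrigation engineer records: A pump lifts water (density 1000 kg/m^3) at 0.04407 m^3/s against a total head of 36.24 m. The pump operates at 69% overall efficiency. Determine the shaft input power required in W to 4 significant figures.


Approach: apply hydraulic power then efficiency conversion, P = rho*g*Q*H; P_in = P/eta.
Step 1 — hydraulic power (P = rho*g*Q*H):
  P = 1000 * 9.81 * 0.04407 * 36.24 = 15667.5 W
Step 2 — input power: P_in = P/eta = 15667.5 / 0.69 = 22710 W
Therefore the shaft input power required = 22710 W.


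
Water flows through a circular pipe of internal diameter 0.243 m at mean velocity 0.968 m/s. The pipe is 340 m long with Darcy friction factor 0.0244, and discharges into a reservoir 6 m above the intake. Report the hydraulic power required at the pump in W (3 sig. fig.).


Approach: apply continuity + Darcy-Weisbach + hydraulic power, Q = A*v; hf = f*(L/D)*(v^2/(2g)); H = static + hf; P = rho*g*Q*H.
Step 1 — flow rate (continuity, Q = A*v):
  A = pi*(0.243/2)^2 = 0.046377 m^2
  Q = 0.046377 * 0.968 = 0.044893 m^3/s
Step 2 — friction head loss (Darcy-Weisbach):
  hf = 0.0244 * (340/0.243) * (0.968^2 / (2*9.81))
  hf = 1.6305 m
Step 3 — total head: H = 6 + 1.6305 = 7.6305 m
Step 4 — hydraulic power (P = rho*g*Q*H):
  P = 1000 * 9.81 * 0.044893 * 7.6305 = 3360 W
Therefore the hydraulic power required at the pump = 3360 W.


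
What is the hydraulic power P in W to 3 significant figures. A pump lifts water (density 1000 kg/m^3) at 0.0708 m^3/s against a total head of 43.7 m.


Approach: apply the hydraulic power relation, P = rho*g*Q*H.
P = 1000 * 9.81 * 0.0708 * 43.7 = 30400 W
Therefore the hydraulic power P = 30400 W.


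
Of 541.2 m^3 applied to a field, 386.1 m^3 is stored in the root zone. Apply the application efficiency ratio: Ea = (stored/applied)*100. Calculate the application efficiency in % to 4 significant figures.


Ea = (386.1/541.2)*100 = 71.34 %
Therefore the application efficiency = 71.34 %.


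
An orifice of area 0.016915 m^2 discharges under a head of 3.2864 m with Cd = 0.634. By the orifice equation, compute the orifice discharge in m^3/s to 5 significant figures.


Approach: apply the orifice equation, Q = Cd*A*sqrt(2*g*h).
Q = 0.634 * 0.016915 * sqrt(2*9.81*3.2864) = 0.086113 m^3/s
Therefore the orifice discharge = 0.086113 m^3/s.


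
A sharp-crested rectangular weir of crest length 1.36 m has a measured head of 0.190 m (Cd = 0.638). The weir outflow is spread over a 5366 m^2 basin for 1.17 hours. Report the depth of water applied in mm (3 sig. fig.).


Approach: apply the rectangular weir equation with a volume-to-depth conversion, Q = (2/3)*Cd*L*sqrt(2g)*H^1.5; d = Q*t/A * 1000.
Step 1 — weir discharge:
  Q = (2/3)*0.638*1.36*sqrt(2*9.81)*0.190^1.5 = 0.21220 m^3/s
Step 2 — volume: V = 0.21220 * 1.17*3600 = 893.79 m^3
Step 3 — depth: d = V/A * 1000 = 893.79/5366 * 1000 = 167 mm
Therefore the depth of water applied = 167 mm.


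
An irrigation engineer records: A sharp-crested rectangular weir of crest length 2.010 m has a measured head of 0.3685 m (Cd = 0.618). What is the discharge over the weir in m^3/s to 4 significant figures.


Approach: apply the rectangular weir equation, Q = (2/3)*Cd*L*sqrt(2g)*H^1.5.
Q = (2/3)*0.618*2.010*sqrt(2*9.81)*0.3685^1.5 = 0.8205 m^3/s
Therefore the discharge over the weir = 0.8205 m^3/s.


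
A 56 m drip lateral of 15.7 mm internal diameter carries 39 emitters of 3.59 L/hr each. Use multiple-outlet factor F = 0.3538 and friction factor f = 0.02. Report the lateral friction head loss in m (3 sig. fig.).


Approach: apply Darcy-Weisbach with the multiple-outlet F-factor, Q = n*q/(3600*1000) m^3/s; v = Q/A; hf = F*f*(L/D)*(v^2/(2g)).
Q = 39*3.59/(3600*1000) = 3.8892e-05 m^3/s
A = pi*(15.7e-3/2)^2 = 1.9359e-04 m^2, so v = Q/A = 0.20089 m/s
hf = 0.3538*0.02*(56/0.0157)*(0.20089^2/(2*9.81)) = 0.0519 m
Therefore the lateral friction head loss = 0.0519 m.


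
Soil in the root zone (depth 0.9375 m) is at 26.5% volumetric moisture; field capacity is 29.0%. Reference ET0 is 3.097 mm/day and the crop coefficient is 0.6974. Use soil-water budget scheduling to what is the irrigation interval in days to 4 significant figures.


Approach: apply soil-water budget scheduling, SMD = (FC-theta)/100*depth*1000; ETc = ET0*Kc; interval = SMD/ETc.
Step 1 — soil moisture deficit:
  SMD = (29.0 - 26.5)/100 * 0.9375 * 1000 = 23.4375 mm
Step 2 — daily crop ET (ETc = ET0*Kc):
  ETc = 3.097 * 0.6974 = 2.15985 mm/day
Step 3 — irrigation interval (SMD/ETc):
  interval = 23.4375 / 2.15985 = 10.85 days
Therefore the irrigation interval = 10.85 days.


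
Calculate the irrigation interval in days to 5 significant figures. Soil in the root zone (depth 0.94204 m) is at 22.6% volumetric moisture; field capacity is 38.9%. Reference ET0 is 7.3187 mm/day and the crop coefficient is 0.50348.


Approach: apply soil-water budget scheduling, SMD = (FC-theta)/100*depth*1000; ETc = ET0*Kc; interval = SMD/ETc.
Step 1 — soil moisture deficit:
  SMD = (38.9 - 22.6)/100 * 0.94204 * 1000 = 153.5525 mm
Step 2 — daily crop ET (ETc = ET0*Kc):
  ETc = 7.3187 * 0.50348 = 3.684819 mm/day
Step 3 — irrigation interval (SMD/ETc):
  interval = 153.5525 / 3.684819 = 41.672 days
Therefore the irrigation interval = 41.672 days.


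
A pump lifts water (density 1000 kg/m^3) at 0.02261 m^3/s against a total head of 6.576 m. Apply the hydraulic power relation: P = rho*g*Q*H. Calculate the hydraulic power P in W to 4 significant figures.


P = 1000 * 9.81 * 0.02261 * 6.576 = 1459 W
Therefore the hydraulic power P = 1459 W.


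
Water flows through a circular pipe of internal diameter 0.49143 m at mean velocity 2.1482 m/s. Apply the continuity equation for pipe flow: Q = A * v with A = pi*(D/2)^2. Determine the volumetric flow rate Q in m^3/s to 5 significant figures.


A = pi*(0.49143/2)^2 = 0.1896764 m^2
Q = 0.1896764 * 2.1482 = 0.40746 m^3/s
Therefore the volumetric flow rate Q = 0.40746 m^3/s.


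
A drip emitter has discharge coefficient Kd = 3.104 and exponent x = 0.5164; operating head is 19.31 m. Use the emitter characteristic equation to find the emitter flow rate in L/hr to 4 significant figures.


Approach: apply the emitter characteristic equation, q = Kd * h^x.
q = 3.104 * 19.31^0.5164 = 14.32 L/hr
Therefore the emitter flow rate = 14.32 L/hr.


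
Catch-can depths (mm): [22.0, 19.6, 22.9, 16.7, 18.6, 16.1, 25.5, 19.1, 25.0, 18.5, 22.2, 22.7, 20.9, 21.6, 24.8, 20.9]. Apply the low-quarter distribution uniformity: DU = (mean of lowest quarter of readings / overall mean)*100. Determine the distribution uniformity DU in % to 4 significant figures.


sorted lowest 4 of 16: [16.1, 16.7, 18.5, 18.6] -> mean = 17.4750 mm
overall mean = 21.0688 mm
DU = (17.4750/21.0688)*100 = 82.94 %
Therefore the distribution uniformity DU = 82.94 %.


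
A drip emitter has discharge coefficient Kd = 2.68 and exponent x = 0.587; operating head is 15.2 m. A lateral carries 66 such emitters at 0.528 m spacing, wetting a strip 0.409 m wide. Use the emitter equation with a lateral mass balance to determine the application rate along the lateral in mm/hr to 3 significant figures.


Approach: apply the emitter equation with a lateral mass balance, q = Kd*h^x; Q = n*q; rate = Q/(n*spacing*width).
Step 1 — single emitter flow (q = Kd*h^x):
  q = 2.68 * 15.2^0.587 = 13.240 L/hr
Step 2 — total lateral flow: Q = 66 * 13.240 = 873.82 L/hr
Step 3 — wetted area: A = 66 * 0.528 * 0.409 = 14.253 m^2
Step 4 — application rate: Q/A = 873.82/14.253 = 61.3 mm/hr
Therefore the application rate along the lateral = 61.3 mm/hr.


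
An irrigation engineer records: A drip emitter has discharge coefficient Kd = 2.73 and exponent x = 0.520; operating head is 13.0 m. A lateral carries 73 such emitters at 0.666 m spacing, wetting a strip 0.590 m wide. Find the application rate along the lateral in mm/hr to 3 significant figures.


Approach: apply the emitter equation with a lateral mass balance, q = Kd*h^x; Q = n*q; rate = Q/(n*spacing*width).
Step 1 — single emitter flow (q = Kd*h^x):
  q = 2.73 * 13.0^0.520 = 10.361 L/hr
Step 2 — total lateral flow: Q = 73 * 10.361 = 756.37 L/hr
Step 3 — wetted area: A = 73 * 0.666 * 0.590 = 28.685 m^2
Step 4 — application rate: Q/A = 756.37/28.685 = 26.4 mm/hr
Therefore the application rate along the lateral = 26.4 mm/hr.


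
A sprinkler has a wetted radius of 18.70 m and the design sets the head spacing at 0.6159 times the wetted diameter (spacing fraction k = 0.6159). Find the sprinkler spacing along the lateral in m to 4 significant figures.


Approach: apply the sprinkler spacing rule (spacing as a fraction of wetted diameter), S = k*(2*R).
S = 0.6159 * (2 * 18.70) = 23.03 m
Therefore the sprinkler spacing along the lateral = 23.03 m.


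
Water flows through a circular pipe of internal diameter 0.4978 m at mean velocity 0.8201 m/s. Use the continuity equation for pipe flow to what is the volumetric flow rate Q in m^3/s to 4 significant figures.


Approach: apply the continuity equation for pipe flow, Q = A * v with A = pi*(D/2)^2.
A = pi*(0.4978/2)^2 = 0.194625 m^2
Q = 0.194625 * 0.8201 = 0.1596 m^3/s
Therefore the volumetric flow rate Q = 0.1596 m^3/s.


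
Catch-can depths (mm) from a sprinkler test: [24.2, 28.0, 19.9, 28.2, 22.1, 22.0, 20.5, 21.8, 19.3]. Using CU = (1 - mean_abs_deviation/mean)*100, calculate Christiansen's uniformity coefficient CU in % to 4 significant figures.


mean = 22.8889 mm
mean |d_i - mean| = 2.60741 mm
CU = (1 - 2.60741/22.8889)*100 = 88.61 %
Therefore Christiansen's uniformity coefficient CU = 88.61 %.


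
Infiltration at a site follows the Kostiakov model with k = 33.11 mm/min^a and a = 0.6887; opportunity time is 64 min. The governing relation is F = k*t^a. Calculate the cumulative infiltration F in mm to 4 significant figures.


F = 33.11 * 64^0.6887 = 580.6 mm
Therefore the cumulative infiltration F = 580.6 mm.


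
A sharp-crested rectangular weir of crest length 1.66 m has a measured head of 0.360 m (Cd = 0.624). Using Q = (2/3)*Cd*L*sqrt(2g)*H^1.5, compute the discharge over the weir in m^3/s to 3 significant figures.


Q = (2/3)*0.624*1.66*sqrt(2*9.81)*0.360^1.5 = 0.661 m^3/s
Therefore the discharge over the weir = 0.661 m^3/s.


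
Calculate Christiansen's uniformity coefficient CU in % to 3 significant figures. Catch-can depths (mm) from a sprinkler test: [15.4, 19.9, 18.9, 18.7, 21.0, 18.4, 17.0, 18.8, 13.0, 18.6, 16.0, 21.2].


Approach: apply Christiansen's uniformity coefficient, CU = (1 - mean_abs_deviation/mean)*100.
mean = 18.075 mm
mean |d_i - mean| = 1.8167 mm
CU = (1 - 1.8167/18.075)*100 = 89.9 %
Therefore Christiansen's uniformity coefficient CU = 89.9 %.


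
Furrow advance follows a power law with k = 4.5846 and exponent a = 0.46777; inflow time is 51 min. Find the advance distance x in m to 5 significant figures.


Approach: apply the power-law advance function, x = k*t^a.
x = 4.5846 * 51^0.46777 = 28.844 m
Therefore the advance distance x = 28.844 m.


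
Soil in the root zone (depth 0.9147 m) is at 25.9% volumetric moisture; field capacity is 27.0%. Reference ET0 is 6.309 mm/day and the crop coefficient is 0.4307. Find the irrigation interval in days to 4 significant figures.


Approach: apply soil-water budget scheduling, SMD = (FC-theta)/100*depth*1000; ETc = ET0*Kc; interval = SMD/ETc.
Step 1 — soil moisture deficit:
  SMD = (27.0 - 25.9)/100 * 0.9147 * 1000 = 10.0617 mm
Step 2 — daily crop ET (ETc = ET0*Kc):
  ETc = 6.309 * 0.4307 = 2.71729 mm/day
Step 3 — irrigation interval (SMD/ETc):
  interval = 10.0617 / 2.71729 = 3.703 days
Therefore the irrigation interval = 3.703 days.


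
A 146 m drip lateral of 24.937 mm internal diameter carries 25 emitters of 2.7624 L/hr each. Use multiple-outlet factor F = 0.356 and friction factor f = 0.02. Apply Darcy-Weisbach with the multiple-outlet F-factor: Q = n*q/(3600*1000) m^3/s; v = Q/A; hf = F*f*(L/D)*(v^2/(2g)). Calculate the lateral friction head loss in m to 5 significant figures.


Q = 25*2.7624/(3600*1000) = 1.918333e-05 m^3/s
A = pi*(24.937e-3/2)^2 = 4.884030e-04 m^2, so v = Q/A = 0.03927768 m/s
hf = 0.356*0.02*(146/0.024937)*(0.03927768^2/(2*9.81)) = 0.0032778 m
Therefore the lateral friction head loss = 0.0032778 m.


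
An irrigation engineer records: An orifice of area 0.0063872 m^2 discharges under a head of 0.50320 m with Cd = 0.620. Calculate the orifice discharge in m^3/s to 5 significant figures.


Approach: apply the orifice equation, Q = Cd*A*sqrt(2*g*h).
Q = 0.620 * 0.0063872 * sqrt(2*9.81*0.50320) = 0.012443 m^3/s
Therefore the orifice discharge = 0.012443 m^3/s.


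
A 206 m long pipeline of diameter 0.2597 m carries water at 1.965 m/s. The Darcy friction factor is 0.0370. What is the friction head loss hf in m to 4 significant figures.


Approach: apply the Darcy-Weisbach equation, hf = f*(L/D)*(v^2/(2g)).
hf = 0.0370 * (206/0.2597) * (1.965^2 / (2*9.81))
hf = 5.776 m
Therefore the friction head loss hf = 5.776 m.


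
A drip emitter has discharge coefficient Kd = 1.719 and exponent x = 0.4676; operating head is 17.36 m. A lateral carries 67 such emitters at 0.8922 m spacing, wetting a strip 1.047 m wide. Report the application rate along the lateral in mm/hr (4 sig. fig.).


Approach: apply the emitter equation with a lateral mass balance, q = Kd*h^x; Q = n*q; rate = Q/(n*spacing*width).
Step 1 — single emitter flow (q = Kd*h^x):
  q = 1.719 * 17.36^0.4676 = 6.52964 L/hr
Step 2 — total lateral flow: Q = 67 * 6.52964 = 437.486 L/hr
Step 3 — wetted area: A = 67 * 0.8922 * 1.047 = 62.5869 m^2
Step 4 — application rate: Q/A = 437.486/62.5869 = 6.990 mm/hr
Therefore the application rate along the lateral = 6.990 mm/hr.


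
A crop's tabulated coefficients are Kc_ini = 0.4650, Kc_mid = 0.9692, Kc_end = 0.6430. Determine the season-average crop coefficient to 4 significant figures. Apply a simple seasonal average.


Approach: apply a simple seasonal average, Kc_avg = (Kc_ini + Kc_mid + Kc_end)/3.
Kc_avg = (0.4650 + 0.9692 + 0.6430)/3 = 0.6924
Therefore the season-average crop coefficient = 0.6924.


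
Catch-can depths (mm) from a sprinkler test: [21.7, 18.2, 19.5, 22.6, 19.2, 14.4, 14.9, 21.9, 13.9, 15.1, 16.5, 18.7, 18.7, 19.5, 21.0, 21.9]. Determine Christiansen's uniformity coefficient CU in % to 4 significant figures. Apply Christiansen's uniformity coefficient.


Approach: apply Christiansen's uniformity coefficient, CU = (1 - mean_abs_deviation/mean)*100.
mean = 18.6062 mm
mean |d_i - mean| = 2.32969 mm
CU = (1 - 2.32969/18.6062)*100 = 87.48 %
Therefore Christiansen's uniformity coefficient CU = 87.48 %.


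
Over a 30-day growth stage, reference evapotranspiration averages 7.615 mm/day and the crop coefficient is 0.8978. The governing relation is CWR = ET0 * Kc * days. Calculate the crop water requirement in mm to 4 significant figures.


CWR = 7.615 * 0.8978 * 30 = 205.1 mm
Therefore the crop water requirement = 205.1 mm.


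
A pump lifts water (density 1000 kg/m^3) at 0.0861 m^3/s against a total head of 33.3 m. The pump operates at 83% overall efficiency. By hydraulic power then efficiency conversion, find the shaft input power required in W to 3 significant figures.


Approach: apply hydraulic power then efficiency conversion, P = rho*g*Q*H; P_in = P/eta.
Step 1 — hydraulic power (P = rho*g*Q*H):
  P = 1000 * 9.81 * 0.0861 * 33.3 = 28127 W
Step 2 — input power: P_in = P/eta = 28127 / 0.83 = 33900 W
Therefore the shaft input power required = 33900 W.


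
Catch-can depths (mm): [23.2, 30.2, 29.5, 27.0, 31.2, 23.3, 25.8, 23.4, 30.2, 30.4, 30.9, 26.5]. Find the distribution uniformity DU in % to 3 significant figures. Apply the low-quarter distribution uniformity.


Approach: apply the low-quarter distribution uniformity, DU = (mean of lowest quarter of readings / overall mean)*100.
sorted lowest 3 of 12: [23.2, 23.3, 23.4] -> mean = 23.300 mm
overall mean = 27.633 mm
DU = (23.300/27.633)*100 = 84.3 %
Therefore the distribution uniformity DU = 84.3 %.


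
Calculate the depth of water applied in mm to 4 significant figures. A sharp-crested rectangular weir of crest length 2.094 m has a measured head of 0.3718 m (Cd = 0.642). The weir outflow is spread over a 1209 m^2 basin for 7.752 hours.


Approach: apply the rectangular weir equation with a volume-to-depth conversion, Q = (2/3)*Cd*L*sqrt(2g)*H^1.5; d = Q*t/A * 1000.
Step 1 — weir discharge:
  Q = (2/3)*0.642*2.094*sqrt(2*9.81)*0.3718^1.5 = 0.899982 m^3/s
Step 2 — volume: V = 0.899982 * 7.752*3600 = 25116.0 m^3
Step 3 — depth: d = V/A * 1000 = 25116.0/1209 * 1000 = 20770 mm
Therefore the depth of water applied = 20770 mm.


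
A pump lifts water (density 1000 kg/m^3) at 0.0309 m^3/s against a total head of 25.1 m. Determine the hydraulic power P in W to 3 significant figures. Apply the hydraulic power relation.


Approach: apply the hydraulic power relation, P = rho*g*Q*H.
P = 1000 * 9.81 * 0.0309 * 25.1 = 7610 W
Therefore the hydraulic power P = 7610 W.


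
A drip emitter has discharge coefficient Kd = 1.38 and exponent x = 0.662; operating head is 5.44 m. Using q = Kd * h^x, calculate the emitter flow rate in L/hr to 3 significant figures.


q = 1.38 * 5.44^0.662 = 4.23 L/hr
Therefore the emitter flow rate = 4.23 L/hr.


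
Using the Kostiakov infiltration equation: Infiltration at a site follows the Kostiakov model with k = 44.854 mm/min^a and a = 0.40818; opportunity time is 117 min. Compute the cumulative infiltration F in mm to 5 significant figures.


Approach: apply the Kostiakov infiltration equation, F = k*t^a.
F = 44.854 * 117^0.40818 = 313.32 mm
Therefore the cumulative infiltration F = 313.32 mm.


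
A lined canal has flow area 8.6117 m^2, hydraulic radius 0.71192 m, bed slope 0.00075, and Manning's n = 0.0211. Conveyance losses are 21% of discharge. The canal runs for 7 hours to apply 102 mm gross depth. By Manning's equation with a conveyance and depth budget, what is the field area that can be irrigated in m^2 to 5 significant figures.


Approach: apply Manning's equation with a conveyance and depth budget, Q = (1/n)*A*R^(2/3)*S^(1/2); Q_field = Q*(1-loss); Area = Q_field*t/(d/1000).
Step 1 — canal discharge (Manning's equation):
  Q = (1/0.0211) * 8.6117 * 0.71192^(2/3) * 0.00075^(1/2) = 8.911645 m^3/s
Step 2 — delivered flow: Q_field = 8.911645*(1 - 21/100) = 7.040199 m^3/s
Step 3 — volume delivered: V = 7.040199 * 7*3600 = 177413.0 m^3
Step 4 — area served: A = V / (depth/1000) = 177413.0 / 0.102 = 1739300 m^2
Therefore the field area that can be irrigated = 1739300 m^2.


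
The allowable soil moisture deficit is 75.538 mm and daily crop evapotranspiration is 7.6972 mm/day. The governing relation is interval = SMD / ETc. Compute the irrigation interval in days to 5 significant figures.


interval = 75.538 / 7.6972 = 9.8137 days
Therefore the irrigation interval = 9.8137 days.


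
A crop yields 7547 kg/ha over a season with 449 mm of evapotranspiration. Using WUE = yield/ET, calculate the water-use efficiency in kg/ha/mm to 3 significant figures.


WUE = 7547 / 449 = 16.8 kg/ha/mm
Therefore the water-use efficiency = 16.8 kg/ha/mm.


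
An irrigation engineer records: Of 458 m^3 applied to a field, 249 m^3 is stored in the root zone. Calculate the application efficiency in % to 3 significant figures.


Approach: apply the application efficiency ratio, Ea = (stored/applied)*100.
Ea = (249/458)*100 = 54.4 %
Therefore the application efficiency = 54.4 %.


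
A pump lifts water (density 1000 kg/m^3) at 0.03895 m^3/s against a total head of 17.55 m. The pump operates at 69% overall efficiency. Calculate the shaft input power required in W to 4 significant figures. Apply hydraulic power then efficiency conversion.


Approach: apply hydraulic power then efficiency conversion, P = rho*g*Q*H; P_in = P/eta.
Step 1 — hydraulic power (P = rho*g*Q*H):
  P = 1000 * 9.81 * 0.03895 * 17.55 = 6705.85 W
Step 2 — input power: P_in = P/eta = 6705.85 / 0.69 = 9719 W
Therefore the shaft input power required = 9719 W.


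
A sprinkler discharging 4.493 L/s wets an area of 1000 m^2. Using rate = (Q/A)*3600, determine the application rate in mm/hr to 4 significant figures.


rate = (4.493 / 1000) * 3600 = 16.17 mm/hr
Therefore the application rate = 16.17 mm/hr.


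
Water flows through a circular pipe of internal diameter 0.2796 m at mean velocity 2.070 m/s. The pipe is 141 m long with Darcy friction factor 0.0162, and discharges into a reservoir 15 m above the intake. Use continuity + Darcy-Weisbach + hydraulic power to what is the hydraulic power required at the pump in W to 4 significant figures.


Approach: apply continuity + Darcy-Weisbach + hydraulic power, Q = A*v; hf = f*(L/D)*(v^2/(2g)); H = static + hf; P = rho*g*Q*H.
Step 1 — flow rate (continuity, Q = A*v):
  A = pi*(0.2796/2)^2 = 0.0613994 m^2
  Q = 0.0613994 * 2.070 = 0.127097 m^3/s
Step 2 — friction head loss (Darcy-Weisbach):
  hf = 0.0162 * (141/0.2796) * (2.070^2 / (2*9.81))
  hf = 1.78418 m
Step 3 — total head: H = 15 + 1.78418 = 16.7842 m
Step 4 — hydraulic power (P = rho*g*Q*H):
  P = 1000 * 9.81 * 0.127097 * 16.7842 = 20930 W
Therefore the hydraulic power required at the pump = 20930 W.


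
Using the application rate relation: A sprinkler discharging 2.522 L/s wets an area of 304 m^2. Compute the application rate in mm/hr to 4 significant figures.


Approach: apply the application rate relation, rate = (Q/A)*3600.
rate = (2.522 / 304) * 3600 = 29.87 mm/hr
Therefore the application rate = 29.87 mm/hr.


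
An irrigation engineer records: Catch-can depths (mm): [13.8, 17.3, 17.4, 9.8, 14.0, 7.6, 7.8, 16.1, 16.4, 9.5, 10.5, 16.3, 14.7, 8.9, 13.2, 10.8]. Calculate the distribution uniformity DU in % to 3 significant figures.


Approach: apply the low-quarter distribution uniformity, DU = (mean of lowest quarter of readings / overall mean)*100.
sorted lowest 4 of 16: [7.6, 7.8, 8.9, 9.5] -> mean = 8.4500 mm
overall mean = 12.756 mm
DU = (8.4500/12.756)*100 = 66.2 %
Therefore the distribution uniformity DU = 66.2 %.


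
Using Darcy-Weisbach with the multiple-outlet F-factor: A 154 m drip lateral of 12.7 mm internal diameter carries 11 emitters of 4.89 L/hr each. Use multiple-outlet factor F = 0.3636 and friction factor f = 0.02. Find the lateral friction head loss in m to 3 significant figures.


Approach: apply Darcy-Weisbach with the multiple-outlet F-factor, Q = n*q/(3600*1000) m^3/s; v = Q/A; hf = F*f*(L/D)*(v^2/(2g)).
Q = 11*4.89/(3600*1000) = 1.4942e-05 m^3/s
A = pi*(12.7e-3/2)^2 = 1.2668e-04 m^2, so v = Q/A = 0.11795 m/s
hf = 0.3636*0.02*(154/0.0127)*(0.11795^2/(2*9.81)) = 0.0625 m
Therefore the lateral friction head loss = 0.0625 m.


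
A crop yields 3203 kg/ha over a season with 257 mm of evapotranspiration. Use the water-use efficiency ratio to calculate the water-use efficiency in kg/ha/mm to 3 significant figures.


Approach: apply the water-use efficiency ratio, WUE = yield/ET.
WUE = 3203 / 257 = 12.5 kg/ha/mm
Therefore the water-use efficiency = 12.5 kg/ha/mm.


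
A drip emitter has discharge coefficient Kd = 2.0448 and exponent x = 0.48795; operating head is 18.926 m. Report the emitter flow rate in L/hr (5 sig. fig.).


Approach: apply the emitter characteristic equation, q = Kd * h^x.
q = 2.0448 * 18.926^0.48795 = 8.5860 L/hr
Therefore the emitter flow rate = 8.5860 L/hr.


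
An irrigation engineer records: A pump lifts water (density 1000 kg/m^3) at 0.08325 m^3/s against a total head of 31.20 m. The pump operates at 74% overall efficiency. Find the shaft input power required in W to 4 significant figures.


Approach: apply hydraulic power then efficiency conversion, P = rho*g*Q*H; P_in = P/eta.
Step 1 — hydraulic power (P = rho*g*Q*H):
  P = 1000 * 9.81 * 0.08325 * 31.20 = 25480.5 W
Step 2 — input power: P_in = P/eta = 25480.5 / 0.74 = 34430 W
Therefore the shaft input power required = 34430 W.


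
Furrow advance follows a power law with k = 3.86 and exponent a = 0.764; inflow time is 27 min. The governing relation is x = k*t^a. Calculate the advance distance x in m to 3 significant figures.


x = 3.86 * 27^0.764 = 47.9 m
Therefore the advance distance x = 47.9 m.


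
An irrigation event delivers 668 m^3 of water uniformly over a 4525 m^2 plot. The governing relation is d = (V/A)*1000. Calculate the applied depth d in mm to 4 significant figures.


d = (668 / 4525) * 1000 = 147.6 mm
Therefore the applied depth d = 147.6 mm.


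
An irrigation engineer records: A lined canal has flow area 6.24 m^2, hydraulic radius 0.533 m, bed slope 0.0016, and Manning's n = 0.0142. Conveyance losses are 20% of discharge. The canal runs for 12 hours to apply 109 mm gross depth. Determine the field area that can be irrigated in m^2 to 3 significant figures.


Approach: apply Manning's equation with a conveyance and depth budget, Q = (1/n)*A*R^(2/3)*S^(1/2); Q_field = Q*(1-loss); Area = Q_field*t/(d/1000).
Step 1 — canal discharge (Manning's equation):
  Q = (1/0.0142) * 6.24 * 0.533^(2/3) * 0.0016^(1/2) = 11.555 m^3/s
Step 2 — delivered flow: Q_field = 11.555*(1 - 20/100) = 9.2441 m^3/s
Step 3 — volume delivered: V = 9.2441 * 12*3600 = 399340 m^3
Step 4 — area served: A = V / (depth/1000) = 399340 / 0.109 = 3660000 m^2
Therefore the field area that can be irrigated = 3660000 m^2.


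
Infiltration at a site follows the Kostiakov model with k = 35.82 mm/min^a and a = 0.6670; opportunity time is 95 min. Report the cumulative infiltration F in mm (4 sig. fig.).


Approach: apply the Kostiakov infiltration equation, F = k*t^a.
F = 35.82 * 95^0.6670 = 746.9 mm
Therefore the cumulative infiltration F = 746.9 mm.


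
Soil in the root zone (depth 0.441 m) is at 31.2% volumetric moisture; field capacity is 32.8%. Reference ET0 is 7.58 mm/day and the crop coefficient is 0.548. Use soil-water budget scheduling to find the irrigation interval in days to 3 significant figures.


Approach: apply soil-water budget scheduling, SMD = (FC-theta)/100*depth*1000; ETc = ET0*Kc; interval = SMD/ETc.
Step 1 — soil moisture deficit:
  SMD = (32.8 - 31.2)/100 * 0.441 * 1000 = 7.0560 mm
Step 2 — daily crop ET (ETc = ET0*Kc):
  ETc = 7.58 * 0.548 = 4.1538 mm/day
Step 3 — irrigation interval (SMD/ETc):
  interval = 7.0560 / 4.1538 = 1.70 days
Therefore the irrigation interval = 1.70 days.


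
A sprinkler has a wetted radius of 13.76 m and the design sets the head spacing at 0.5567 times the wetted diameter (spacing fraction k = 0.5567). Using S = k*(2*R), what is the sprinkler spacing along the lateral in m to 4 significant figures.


S = 0.5567 * (2 * 13.76) = 15.32 m
Therefore the sprinkler spacing along the lateral = 15.32 m.


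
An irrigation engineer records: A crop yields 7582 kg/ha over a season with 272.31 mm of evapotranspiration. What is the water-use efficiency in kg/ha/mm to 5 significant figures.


Approach: apply the water-use efficiency ratio, WUE = yield/ET.
WUE = 7582 / 272.31 = 27.843 kg/ha/mm
Therefore the water-use efficiency = 27.843 kg/ha/mm.


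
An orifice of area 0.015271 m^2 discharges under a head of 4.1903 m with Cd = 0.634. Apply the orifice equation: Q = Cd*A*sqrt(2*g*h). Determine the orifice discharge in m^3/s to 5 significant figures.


Q = 0.634 * 0.015271 * sqrt(2*9.81*4.1903) = 0.087787 m^3/s
Therefore the orifice discharge = 0.087787 m^3/s.


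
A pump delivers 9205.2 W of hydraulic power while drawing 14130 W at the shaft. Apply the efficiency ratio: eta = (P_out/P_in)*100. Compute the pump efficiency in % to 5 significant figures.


eta = (9205.2 / 14130) * 100 = 65.146 %
Therefore the pump efficiency = 65.146 %.


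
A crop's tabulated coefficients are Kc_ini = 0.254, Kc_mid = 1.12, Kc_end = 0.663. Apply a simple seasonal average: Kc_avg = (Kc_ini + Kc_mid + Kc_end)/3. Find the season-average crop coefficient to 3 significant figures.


Kc_avg = (0.254 + 1.12 + 0.663)/3 = 0.679
Therefore the season-average crop coefficient = 0.679.


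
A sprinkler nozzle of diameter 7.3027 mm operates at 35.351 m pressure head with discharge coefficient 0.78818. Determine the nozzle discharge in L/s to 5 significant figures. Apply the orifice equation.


Approach: apply the orifice equation, Q = Cd*A*sqrt(2*g*h), A = pi*(d/2)^2.
A = pi*(7.3027e-3/2)^2 = 4.188483e-05 m^2
Q = 0.78818 * 4.188483e-05 * sqrt(2*9.81*35.351) * 1000 = 0.86943 L/s
Therefore the nozzle discharge = 0.86943 L/s.


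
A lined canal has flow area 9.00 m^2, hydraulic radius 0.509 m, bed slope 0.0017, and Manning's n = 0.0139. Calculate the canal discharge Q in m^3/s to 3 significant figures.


Approach: apply Manning's equation, Q = (1/n)*A*R^(2/3)*S^(1/2).
Q = (1/0.0139) * 9.00 * 0.509^(2/3) * 0.0017^(1/2) = 17.0 m^3/s
Therefore the canal discharge Q = 17.0 m^3/s.


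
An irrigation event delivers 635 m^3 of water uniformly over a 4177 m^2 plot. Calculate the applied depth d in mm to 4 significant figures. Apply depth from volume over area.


Approach: apply depth from volume over area, d = (V/A)*1000.
d = (635 / 4177) * 1000 = 152.0 mm
Therefore the applied depth d = 152.0 mm.


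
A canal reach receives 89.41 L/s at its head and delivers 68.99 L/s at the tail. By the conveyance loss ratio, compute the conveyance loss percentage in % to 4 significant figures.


Approach: apply the conveyance loss ratio, loss% = ((Q_head - Q_tail)/Q_head)*100.
loss = ((89.41 - 68.99)/89.41)*100 = 22.84 %
Therefore the conveyance loss percentage = 22.84 %.


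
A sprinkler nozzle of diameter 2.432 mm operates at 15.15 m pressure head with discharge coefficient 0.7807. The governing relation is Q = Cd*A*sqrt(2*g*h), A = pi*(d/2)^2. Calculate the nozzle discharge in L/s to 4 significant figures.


A = pi*(2.432e-3/2)^2 = 4.64533e-06 m^2
Q = 0.7807 * 4.64533e-06 * sqrt(2*9.81*15.15) * 1000 = 0.06253 L/s
Therefore the nozzle discharge = 0.06253 L/s.


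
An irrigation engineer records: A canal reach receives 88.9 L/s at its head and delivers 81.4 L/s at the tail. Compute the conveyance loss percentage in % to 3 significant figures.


Approach: apply the conveyance loss ratio, loss% = ((Q_head - Q_tail)/Q_head)*100.
loss = ((88.9 - 81.4)/88.9)*100 = 8.44 %
Therefore the conveyance loss percentage = 8.44 %.
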